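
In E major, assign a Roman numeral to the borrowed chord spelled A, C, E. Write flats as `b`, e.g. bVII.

iv

A is scale degree 4 in E major. A–C–E is a minor chord — the form found in E minor, not the diatonic IV (A). Borrowed into E major it is written iv.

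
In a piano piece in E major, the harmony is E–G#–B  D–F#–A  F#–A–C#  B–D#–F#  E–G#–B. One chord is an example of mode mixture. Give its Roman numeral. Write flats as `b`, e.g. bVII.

The diatonic triads in E major are E, F#m, G#m, A, B, C#m, D#dim. E–G#–B = E, F#–A–C# = F#m and B–D#–F# = B are all diatonic. D–F#–A is not: scale degree 7 in E major carries D#dim (vii°). In E minor the chord on that degree is D, so here it functions as bVII, borrowed from the parallel minor.

bVII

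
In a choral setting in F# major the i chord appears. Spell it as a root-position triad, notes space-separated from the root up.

The root, F#, is scale degree 1 — the same note in F# major and F# minor; only the chord quality changes. Building the minor chord from the parallel minor on F#: F#–A–C#.

F# A C#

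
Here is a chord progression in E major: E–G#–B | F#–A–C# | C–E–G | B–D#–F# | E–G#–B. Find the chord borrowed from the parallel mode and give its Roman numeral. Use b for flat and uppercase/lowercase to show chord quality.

bVI

The diatonic triads in E major are E, F#m, G#m, A, B, C#m, D#dim. Of the given chords, E–G#–B = E, F#–A–C# = F#m and B–D#–F# = B are diatonic. But C–E–G is foreign: the diatonic vi on degree 6 is C#m, whereas C comes from E minor. It is labeled bVI.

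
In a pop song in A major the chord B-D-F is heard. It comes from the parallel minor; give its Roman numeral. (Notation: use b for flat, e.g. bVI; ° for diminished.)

B is scale degree 2 in A major. Diatonically A major has Bm (ii) on that degree; B–D–F is instead the diminished chord native to A minor, so it takes the label ii°.

ii°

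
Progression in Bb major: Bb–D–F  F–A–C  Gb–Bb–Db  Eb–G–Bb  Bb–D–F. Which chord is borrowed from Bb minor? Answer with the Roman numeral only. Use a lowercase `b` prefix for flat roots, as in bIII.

bVI

In Bb major the diatonic chords are Bb, Cm, Dm, Eb, F, Gm, Adim. Bb–D–F = Bb, F–A–C = F and Eb–G–Bb = Eb are all diatonic. Gb–Bb–Db doesn't fit — on degree 6 Bb major would have Gm (vi). Gb is the degree-6 chord of Bb minor, so it is the borrowed bVI.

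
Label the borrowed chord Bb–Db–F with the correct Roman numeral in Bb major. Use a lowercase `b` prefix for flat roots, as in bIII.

The root Bb is the diatonic 1st degree of Bb major; the borrowing shows in the chord quality. The diatonic chord on degree 1 would be Bb (I), but Bb–Db–F is the minor chord from Bb minor. As a borrowed chord it is labeled i.

i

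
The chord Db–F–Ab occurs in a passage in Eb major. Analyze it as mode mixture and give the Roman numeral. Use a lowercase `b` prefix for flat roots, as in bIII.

The root Db is the lowered 7th scale degree — diatonically Eb major has D there. Diatonically Eb major has Ddim (vii°) on that degree; Db–F–Ab is instead the major chord native to Eb minor, so it takes the label bVII.

bVII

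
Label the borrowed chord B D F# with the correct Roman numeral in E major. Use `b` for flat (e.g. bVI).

B is scale degree 5 in E major. The diatonic chord on degree 5 would be B (V), but B–D–F# is the minor chord from E minor. As a borrowed chord it is labeled v.

v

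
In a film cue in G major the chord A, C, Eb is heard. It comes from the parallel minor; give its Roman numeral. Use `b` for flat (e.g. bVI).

A is scale degree 2 in G major. Diatonically G major has Am (ii) on that degree; A–C–Eb is instead the diminished chord native to G minor, so it takes the label ii°.

ii°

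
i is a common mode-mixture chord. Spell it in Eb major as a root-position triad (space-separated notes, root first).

Eb Gb Bb

The root, Eb, is scale degree 1 — the same note in Eb major and Eb minor; only the chord quality changes. Stacking thirds in Eb minor on Eb gives Eb–Gb–Bb.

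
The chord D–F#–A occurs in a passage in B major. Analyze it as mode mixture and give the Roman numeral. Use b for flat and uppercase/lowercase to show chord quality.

bIII

In B major scale degree 3 is D#; D is its lowered form, from B minor. D–F#–A is a major chord — the form found in B minor, not the diatonic iii (D#m). Borrowed into B major it is written bIII.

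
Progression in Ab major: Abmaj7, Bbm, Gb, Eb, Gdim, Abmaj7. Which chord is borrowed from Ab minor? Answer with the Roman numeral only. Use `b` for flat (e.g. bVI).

Ab major has the diatonic set Ab, Bbm, Cm, Db, Eb, Fm, Gdim. Of the given chords, Abmaj7, Bbm, Eb and Gdim are diatonic. Gb (Gb–Bb–Db) doesn't fit — on degree 7 Ab major would have Gdim (vii°). Gb is the degree-7 chord of Ab minor, so it is the borrowed bVII.

bVII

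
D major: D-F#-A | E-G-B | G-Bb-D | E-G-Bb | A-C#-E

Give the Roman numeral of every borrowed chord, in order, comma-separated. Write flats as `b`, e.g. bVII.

D major has the diatonic set D, Em, F#m, G, A, Bm, C#dim. D–F#–A = D, E–G–B = Em and A–C#–E = A all belong to that set. G–Bb–D doesn't fit — on degree 4 D major would have G (IV). Gm is the degree-4 chord of D minor, so it is the borrowed iv. But E–G–Bb is foreign: the diatonic ii on degree 2 is Em, whereas Edim comes from D minor. It is labeled ii°.

iv, ii°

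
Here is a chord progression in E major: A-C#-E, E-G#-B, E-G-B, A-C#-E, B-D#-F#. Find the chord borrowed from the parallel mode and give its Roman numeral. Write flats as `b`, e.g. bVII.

E major has the diatonic set E, F#m, G#m, A, B, C#m, D#dim. A–C#–E = A, E–G#–B = E and B–D#–F# = B all belong to that set. But E–G–B is foreign: the diatonic I on degree 1 is E, whereas Em comes from E minor. It is labeled i.

i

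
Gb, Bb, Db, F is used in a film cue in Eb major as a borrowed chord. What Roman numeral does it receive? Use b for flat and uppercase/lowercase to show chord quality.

In Eb major scale degree 3 is G; Gb is its lowered form, from Eb minor. The diatonic chord on degree 3 would be Gm (iii), but Gb–Bb–Db–F is the major-seventh chord from Eb minor. As a borrowed chord it is labeled bIIImaj7.

bIIImaj7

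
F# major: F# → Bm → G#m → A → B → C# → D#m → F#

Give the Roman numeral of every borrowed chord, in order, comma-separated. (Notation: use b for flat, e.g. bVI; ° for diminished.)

F# major has the diatonic set F#, G#m, A#m, B, C#, D#m, E#dim. F#, G#m, B, C# and D#m are all diatonic. But Bm (B–D–F#) is foreign: the diatonic IV on degree 4 is B, whereas Bm comes from F# minor. It is labeled iv. A (A–C#–E) is not: scale degree 3 in F# major carries A#m (iii). In F# minor the chord on that degree is A, so here it functions as bIII, borrowed from the parallel minor.

iv, bIII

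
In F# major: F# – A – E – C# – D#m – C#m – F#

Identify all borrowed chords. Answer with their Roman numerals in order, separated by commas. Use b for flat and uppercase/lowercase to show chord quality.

bIII, bVII, v

The diatonic triads in F# major are F#, G#m, A#m, B, C#, D#m, E#dim. F#, C# and D#m all belong to that set. A (A–C#–E) is not: scale degree 3 in F# major carries A#m (iii). In F# minor the chord on that degree is A, so here it functions as bIII, borrowed from the parallel minor. E (E–G#–B) is not: scale degree 7 in F# major carries E#dim (vii°). In F# minor the chord on that degree is E, so here it functions as bVII, borrowed from the parallel minor. But C#m (C#–E–G#) is foreign: the diatonic V on degree 5 is C#, whereas C#m comes from F# minor. It is labeled v.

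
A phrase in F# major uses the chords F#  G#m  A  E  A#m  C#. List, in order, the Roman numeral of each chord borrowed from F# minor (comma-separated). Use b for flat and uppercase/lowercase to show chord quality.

F# major has the diatonic set F#, G#m, A#m, B, C#, D#m, E#dim. F#, G#m, A#m and C# all belong to that set. A (A–C#–E) is not: scale degree 3 in F# major carries A#m (iii). In F# minor the chord on that degree is A, so here it functions as bIII, borrowed from the parallel minor. E (E–G#–B) doesn't fit — on degree 7 F# major would have E#dim (vii°). E is the degree-7 chord of F# minor, so it is the borrowed bVII.

bIII, bVII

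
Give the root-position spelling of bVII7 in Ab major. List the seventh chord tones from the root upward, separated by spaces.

Gb Bb Db Fb

Scale degree 7 in Ab major is G. bVII7 uses the lowered form, Gb, taken from Ab minor. In Ab minor the chord on Gb is Gb–Bb–Db–Fb.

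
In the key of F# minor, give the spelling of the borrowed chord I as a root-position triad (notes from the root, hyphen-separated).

F#-A#-C#

I is built on scale degree 1, which is F# in both F# minor and its parallel. In F# major the chord on F# is F#–A#–C#.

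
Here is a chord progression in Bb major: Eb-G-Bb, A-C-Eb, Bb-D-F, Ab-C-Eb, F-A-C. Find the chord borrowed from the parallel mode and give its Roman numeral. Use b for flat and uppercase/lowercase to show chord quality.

The diatonic triads in Bb major are Bb, Cm, Dm, Eb, F, Gm, Adim. Eb–G–Bb = Eb, A–C–Eb = Adim, Bb–D–F = Bb and F–A–C = F are all diatonic. Ab–C–Eb doesn't fit — on degree 7 Bb major would have Adim (vii°). Ab is the degree-7 chord of Bb minor, so it is the borrowed bVII.

bVII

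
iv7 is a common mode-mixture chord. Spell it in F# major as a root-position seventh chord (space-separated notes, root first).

iv7 is built on scale degree 4, which is B in both F# major and its parallel. In F# minor the chord on B is B–D–F#–A.

B D F# A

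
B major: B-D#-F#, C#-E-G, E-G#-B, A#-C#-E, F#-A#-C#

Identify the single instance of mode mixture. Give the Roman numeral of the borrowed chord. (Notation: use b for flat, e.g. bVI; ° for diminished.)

ii°

B major has the diatonic set B, C#m, D#m, E, F#, G#m, A#dim. B–D#–F# = B, E–G#–B = E, A#–C#–E = A#dim and F#–A#–C# = F# all belong to that set. C#–E–G doesn't fit — on degree 2 B major would have C#m (ii). C#dim is the degree-2 chord of B minor, so it is the borrowed ii°.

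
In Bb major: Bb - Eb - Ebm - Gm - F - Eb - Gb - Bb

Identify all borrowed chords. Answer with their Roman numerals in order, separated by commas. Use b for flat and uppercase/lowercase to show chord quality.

iv, bVI

Bb major has the diatonic set Bb, Cm, Dm, Eb, F, Gm, Adim. Bb, Eb, Gm and F are all diatonic. Ebm (Eb–Gb–Bb) doesn't fit — on degree 4 Bb major would have Eb (IV). Ebm is the degree-4 chord of Bb minor, so it is the borrowed iv. But Gb (Gb–Bb–Db) is foreign: the diatonic vi on degree 6 is Gm, whereas Gb comes from Bb minor. It is labeled bVI.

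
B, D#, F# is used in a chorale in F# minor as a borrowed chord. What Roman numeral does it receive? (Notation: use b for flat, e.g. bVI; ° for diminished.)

The root B is the diatonic 4th degree of F# minor; the borrowing shows in the chord quality. Diatonically F# minor has Bm (iv) on that degree; B–D#–F# is instead the major chord native to F# major, so it takes the label IV.

IV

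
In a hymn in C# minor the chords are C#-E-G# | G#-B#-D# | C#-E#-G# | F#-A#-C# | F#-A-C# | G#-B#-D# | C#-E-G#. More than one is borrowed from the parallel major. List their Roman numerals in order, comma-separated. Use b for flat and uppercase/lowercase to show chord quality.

The diatonic triads in C# minor (with V from harmonic minor) are C#m, D#dim, E, F#m, G#, A, B. C#–E–G# = C#m, G#–B#–D# = G# and F#–A–C# = F#m all belong to that set. C#–E#–G# is not: scale degree 1 in C# minor carries C#m (i). In C# major the chord on that degree is C#, so here it functions as I, borrowed from the parallel major. F#–A#–C# doesn't fit — on degree 4 C# minor would have F#m (iv). F# is the degree-4 chord of C# major, so it is the borrowed IV.

I, IV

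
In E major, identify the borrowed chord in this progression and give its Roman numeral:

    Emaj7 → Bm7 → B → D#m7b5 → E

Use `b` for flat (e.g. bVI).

The diatonic triads in E major are E, F#m, G#m, A, B, C#m, D#dim. Emaj7, B, D#m7b5 and E all belong to that set. But Bm7 (B–D–F#–A) is foreign: the diatonic V on degree 5 is B, whereas Bm7 comes from E minor. It is labeled v7.

v7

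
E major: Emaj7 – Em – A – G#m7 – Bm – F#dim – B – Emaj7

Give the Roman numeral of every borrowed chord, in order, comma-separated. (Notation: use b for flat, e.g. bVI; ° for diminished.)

E major has the diatonic set E, F#m, G#m, A, B, C#m, D#dim. Emaj7, A, G#m7 and B are all diatonic. Em (E–G–B) is not: scale degree 1 in E major carries E (I). In E minor the chord on that degree is Em, so here it functions as i, borrowed from the parallel minor. Bm (B–D–F#) is not: scale degree 5 in E major carries B (V). In E minor the chord on that degree is Bm, so here it functions as v, borrowed from the parallel minor. F#dim (F#–A–C) is not: scale degree 2 in E major carries F#m (ii). In E minor the chord on that degree is F#dim, so here it functions as ii°, borrowed from the parallel minor.

i, v, ii°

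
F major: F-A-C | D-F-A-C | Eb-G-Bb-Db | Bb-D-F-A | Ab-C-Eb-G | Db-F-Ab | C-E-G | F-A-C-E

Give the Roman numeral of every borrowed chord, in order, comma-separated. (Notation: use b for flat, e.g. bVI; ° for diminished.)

bVII7, bIIImaj7, bVI

In F major the diatonic chords are F, Gm, Am, Bb, C, Dm, Edim. F–A–C = F, D–F–A–C = Dm7, Bb–D–F–A = Bbmaj7, C–E–G = C and F–A–C–E = Fmaj7 all belong to that set. But Eb–G–Bb–Db is foreign: the diatonic vii° on degree 7 is Edim, whereas Eb7 comes from F minor. It is labeled bVII7. Ab–C–Eb–G is not: scale degree 3 in F major carries Am (iii). In F minor the chord on that degree is Abmaj7, so here it functions as bIIImaj7, borrowed from the parallel minor. But Db–F–Ab is foreign: the diatonic vi on degree 6 is Dm, whereas Db comes from F minor. It is labeled bVI.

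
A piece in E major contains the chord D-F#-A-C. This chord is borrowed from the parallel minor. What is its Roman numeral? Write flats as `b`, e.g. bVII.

bVII7

The root D is the lowered 7th scale degree — diatonically E major has D# there. D–F#–A–C is a dominant-seventh chord — the form found in E minor, not the diatonic vii° (D#dim). Borrowed into E major it is written bVII7.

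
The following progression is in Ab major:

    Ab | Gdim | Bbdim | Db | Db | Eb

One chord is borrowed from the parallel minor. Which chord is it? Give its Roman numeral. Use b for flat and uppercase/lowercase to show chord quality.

ii°

In Ab major the diatonic chords are Ab, Bbm, Cm, Db, Eb, Fm, Gdim. Of the given chords, Ab, Gdim, Db and Eb are diatonic. But Bbdim (Bb–Db–Fb) is foreign: the diatonic ii on degree 2 is Bbm, whereas Bbdim comes from Ab minor. It is labeled ii°.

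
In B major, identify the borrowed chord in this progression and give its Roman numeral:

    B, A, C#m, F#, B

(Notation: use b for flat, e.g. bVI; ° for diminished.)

B major has the diatonic set B, C#m, D#m, E, F#, G#m, A#dim. B, C#m and F# all belong to that set. But A (A–C#–E) is foreign: the diatonic vii° on degree 7 is A#dim, whereas A comes from B minor. It is labeled bVII.

bVII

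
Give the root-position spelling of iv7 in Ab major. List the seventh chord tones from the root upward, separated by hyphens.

The root, Db, is scale degree 4 — the same note in Ab major and Ab minor; only the chord quality changes. Building the minor-seventh chord from the parallel minor on Db: Db–Fb–Ab–Cb.

Db-Fb-Ab-Cb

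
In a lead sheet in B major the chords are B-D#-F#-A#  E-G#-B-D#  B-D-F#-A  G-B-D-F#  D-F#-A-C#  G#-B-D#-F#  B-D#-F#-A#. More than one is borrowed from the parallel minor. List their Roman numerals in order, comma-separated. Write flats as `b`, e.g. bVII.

i7, bVImaj7, bIIImaj7

B major has the diatonic set B, C#m, D#m, E, F#, G#m, A#dim. Of the given chords, B–D#–F#–A# = Bmaj7, E–G#–B–D# = Emaj7 and G#–B–D#–F# = G#m7 are diatonic. B–D–F#–A is not: scale degree 1 in B major carries B (I). In B minor the chord on that degree is Bm7, so here it functions as i7, borrowed from the parallel minor. But G–B–D–F# is foreign: the diatonic vi on degree 6 is G#m, whereas Gmaj7 comes from B minor. It is labeled bVImaj7. D–F#–A–C# doesn't fit — on degree 3 B major would have D#m (iii). Dmaj7 is the degree-3 chord of B minor, so it is the borrowed bIIImaj7.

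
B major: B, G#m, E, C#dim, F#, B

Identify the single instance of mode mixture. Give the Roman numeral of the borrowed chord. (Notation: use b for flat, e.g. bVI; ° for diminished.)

ii°

In B major the diatonic chords are B, C#m, D#m, E, F#, G#m, A#dim. Of the given chords, B, G#m, E and F# are diatonic. C#dim (C#–E–G) is not: scale degree 2 in B major carries C#m (ii). In B minor the chord on that degree is C#dim, so here it functions as ii°, borrowed from the parallel minor.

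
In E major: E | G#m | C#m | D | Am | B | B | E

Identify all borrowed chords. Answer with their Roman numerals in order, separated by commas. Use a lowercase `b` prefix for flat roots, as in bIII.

bVII, iv

In E major the diatonic chords are E, F#m, G#m, A, B, C#m, D#dim. E, G#m, C#m and B all belong to that set. But D (D–F#–A) is foreign: the diatonic vii° on degree 7 is D#dim, whereas D comes from E minor. It is labeled bVII. Am (A–C–E) is not: scale degree 4 in E major carries A (IV). In E minor the chord on that degree is Am, so here it functions as iv, borrowed from the parallel minor.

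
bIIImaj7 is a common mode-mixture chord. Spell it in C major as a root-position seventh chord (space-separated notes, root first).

Eb G Bb D

Scale degree 3 in C major is E. bIIImaj7 uses the lowered form, Eb, taken from C minor. Stacking thirds in C minor on Eb gives Eb–G–Bb–D.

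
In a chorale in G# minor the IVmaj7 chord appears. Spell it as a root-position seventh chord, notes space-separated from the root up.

IVmaj7 is built on scale degree 4, which is C# in both G# minor and its parallel. Building the major-seventh chord from the parallel major on C#: C#–E#–G#–B#.

C# E# G# B#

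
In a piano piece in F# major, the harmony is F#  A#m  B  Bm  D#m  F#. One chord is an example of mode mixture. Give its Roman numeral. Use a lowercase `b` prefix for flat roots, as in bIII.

F# major has the diatonic set F#, G#m, A#m, B, C#, D#m, E#dim. F#, A#m, B and D#m all belong to that set. But Bm (B–D–F#) is foreign: the diatonic IV on degree 4 is B, whereas Bm comes from F# minor. It is labeled iv.

iv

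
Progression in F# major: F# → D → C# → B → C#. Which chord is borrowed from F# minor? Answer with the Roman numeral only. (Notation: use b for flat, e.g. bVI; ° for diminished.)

F# major has the diatonic set F#, G#m, A#m, B, C#, D#m, E#dim. Of the given chords, F#, C# and B are diatonic. D (D–F#–A) is not: scale degree 6 in F# major carries D#m (vi). In F# minor the chord on that degree is D, so here it functions as bVI, borrowed from the parallel minor.

bVI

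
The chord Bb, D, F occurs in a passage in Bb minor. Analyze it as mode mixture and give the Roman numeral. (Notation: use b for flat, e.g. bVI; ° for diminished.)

Bb is scale degree 1 in Bb minor. Bb–D–F is a major chord — the form found in Bb major, not the diatonic i (Bbm). Borrowed into Bb minor it is written I.

I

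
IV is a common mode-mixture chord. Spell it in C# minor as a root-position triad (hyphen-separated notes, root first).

F#-A#-C#

The root, F#, is scale degree 4 — the same note in C# minor and C# major; only the chord quality changes. Stacking thirds in C# major on F# gives F#–A#–C#.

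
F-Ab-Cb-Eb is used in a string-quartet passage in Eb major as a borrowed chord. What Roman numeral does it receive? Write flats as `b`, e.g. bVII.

The root F is the diatonic 2nd degree of Eb major; the borrowing shows in the chord quality. Diatonically Eb major has Fm (ii) on that degree; F–Ab–Cb–Eb is instead the half-diminished-seventh chord native to Eb minor, so it takes the label iiø7.

iiø7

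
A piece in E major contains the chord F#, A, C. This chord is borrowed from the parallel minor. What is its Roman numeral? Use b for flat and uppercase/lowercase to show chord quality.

F# is scale degree 2 in E major. Diatonically E major has F#m (ii) on that degree; F#–A–C is instead the diminished chord native to E minor, so it takes the label ii°.

ii°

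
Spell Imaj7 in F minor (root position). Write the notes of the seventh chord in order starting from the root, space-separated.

The root, F, is scale degree 1 — the same note in F minor and F major; only the chord quality changes. In F major the chord on F is F–A–C–E.

F A C E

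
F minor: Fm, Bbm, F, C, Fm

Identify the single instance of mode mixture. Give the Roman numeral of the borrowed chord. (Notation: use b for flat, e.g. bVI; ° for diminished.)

The diatonic triads in F minor (with V from harmonic minor) are Fm, Gdim, Ab, Bbm, C, Db, Eb. Of the given chords, Fm, Bbm and C are diatonic. F (F–A–C) is not: scale degree 1 in F minor carries Fm (i). In F major the chord on that degree is F, so here it functions as I, borrowed from the parallel major.

I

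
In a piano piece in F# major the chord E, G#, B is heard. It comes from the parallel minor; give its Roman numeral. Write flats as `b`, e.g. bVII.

bVII

E is the lowered form of scale degree 7 in F# major (the diatonic degree 7 is E#). Diatonically F# major has E#dim (vii°) on that degree; E–G#–B is instead the major chord native to F# minor, so it takes the label bVII.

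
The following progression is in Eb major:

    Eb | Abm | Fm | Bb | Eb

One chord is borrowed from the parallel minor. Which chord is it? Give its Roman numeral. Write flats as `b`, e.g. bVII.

iv

Eb major has the diatonic set Eb, Fm, Gm, Ab, Bb, Cm, Ddim. Eb, Fm and Bb are all diatonic. But Abm (Ab–Cb–Eb) is foreign: the diatonic IV on degree 4 is Ab, whereas Abm comes from Eb minor. It is labeled iv.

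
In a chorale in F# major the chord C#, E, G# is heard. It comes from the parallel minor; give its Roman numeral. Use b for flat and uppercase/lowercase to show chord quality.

v

C# is scale degree 5 in F# major. The diatonic chord on degree 5 would be C# (V), but C#–E–G# is the minor chord from F# minor. As a borrowed chord it is labeled v.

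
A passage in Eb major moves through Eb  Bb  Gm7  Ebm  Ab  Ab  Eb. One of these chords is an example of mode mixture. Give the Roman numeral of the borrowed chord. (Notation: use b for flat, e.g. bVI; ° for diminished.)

In Eb major the diatonic chords are Eb, Fm, Gm, Ab, Bb, Cm, Ddim. Of the given chords, Eb, Bb, Gm7 and Ab are diatonic. Ebm (Eb–Gb–Bb) is not: scale degree 1 in Eb major carries Eb (I). In Eb minor the chord on that degree is Ebm, so here it functions as i, borrowed from the parallel minor.

i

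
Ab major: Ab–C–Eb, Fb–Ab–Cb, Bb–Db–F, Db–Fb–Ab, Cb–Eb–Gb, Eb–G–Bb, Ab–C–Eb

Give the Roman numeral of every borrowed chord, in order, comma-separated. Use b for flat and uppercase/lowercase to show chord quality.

bVI, iv, bIII

In Ab major the diatonic chords are Ab, Bbm, Cm, Db, Eb, Fm, Gdim. Ab–C–Eb = Ab, Bb–Db–F = Bbm and Eb–G–Bb = Eb are all diatonic. Fb–Ab–Cb is not: scale degree 6 in Ab major carries Fm (vi). In Ab minor the chord on that degree is Fb, so here it functions as bVI, borrowed from the parallel minor. Db–Fb–Ab is not: scale degree 4 in Ab major carries Db (IV). In Ab minor the chord on that degree is Dbm, so here it functions as iv, borrowed from the parallel minor. But Cb–Eb–Gb is foreign: the diatonic iii on degree 3 is Cm, whereas Cb comes from Ab minor. It is labeled bIII.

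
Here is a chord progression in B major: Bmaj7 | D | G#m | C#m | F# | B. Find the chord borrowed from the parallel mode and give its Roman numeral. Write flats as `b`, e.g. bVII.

B major has the diatonic set B, C#m, D#m, E, F#, G#m, A#dim. Bmaj7, G#m, C#m, F# and B all belong to that set. D (D–F#–A) is not: scale degree 3 in B major carries D#m (iii). In B minor the chord on that degree is D, so here it functions as bIII, borrowed from the parallel minor.

bIII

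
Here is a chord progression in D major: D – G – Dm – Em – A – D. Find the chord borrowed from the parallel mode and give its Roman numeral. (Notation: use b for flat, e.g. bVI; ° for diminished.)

i

The diatonic triads in D major are D, Em, F#m, G, A, Bm, C#dim. Of the given chords, D, G, Em and A are diatonic. Dm (D–F–A) is not: scale degree 1 in D major carries D (I). In D minor the chord on that degree is Dm, so here it functions as i, borrowed from the parallel minor.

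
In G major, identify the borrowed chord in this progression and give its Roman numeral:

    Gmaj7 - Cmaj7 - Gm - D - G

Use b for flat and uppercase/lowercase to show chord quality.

G major has the diatonic set G, Am, Bm, C, D, Em, F#dim. Gmaj7, Cmaj7, D and G all belong to that set. Gm (G–Bb–D) doesn't fit — on degree 1 G major would have G (I). Gm is the degree-1 chord of G minor, so it is the borrowed i.

i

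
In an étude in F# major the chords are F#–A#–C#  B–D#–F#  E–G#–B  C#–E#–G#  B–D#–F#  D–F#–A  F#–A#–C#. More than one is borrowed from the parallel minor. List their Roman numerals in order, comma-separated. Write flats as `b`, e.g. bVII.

The diatonic triads in F# major are F#, G#m, A#m, B, C#, D#m, E#dim. F#–A#–C# = F#, B–D#–F# = B and C#–E#–G# = C# are all diatonic. But E–G#–B is foreign: the diatonic vii° on degree 7 is E#dim, whereas E comes from F# minor. It is labeled bVII. D–F#–A is not: scale degree 6 in F# major carries D#m (vi). In F# minor the chord on that degree is D, so here it functions as bVI, borrowed from the parallel minor.

bVII, bVI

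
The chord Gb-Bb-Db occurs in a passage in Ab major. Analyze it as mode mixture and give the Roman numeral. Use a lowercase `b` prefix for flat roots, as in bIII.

bVII

In Ab major scale degree 7 is G; Gb is its lowered form, from Ab minor. Diatonically Ab major has Gdim (vii°) on that degree; Gb–Bb–Db is instead the major chord native to Ab minor, so it takes the label bVII.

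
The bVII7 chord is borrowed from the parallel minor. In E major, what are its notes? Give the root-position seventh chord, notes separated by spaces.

D F# A C

bVII7 is built on the lowered scale degree 7. In E major degree 7 is D#; lowered it becomes D. Stacking thirds in E minor on D gives D–F#–A–C.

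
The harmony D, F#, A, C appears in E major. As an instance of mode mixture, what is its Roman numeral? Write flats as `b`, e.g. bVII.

In E major scale degree 7 is D#; D is its lowered form, from E minor. The diatonic chord on degree 7 would be D#dim (vii°), but D–F#–A–C is the dominant-seventh chord from E minor. As a borrowed chord it is labeled bVII7.

bVII7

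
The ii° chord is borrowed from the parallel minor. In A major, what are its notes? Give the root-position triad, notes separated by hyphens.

The root, B, is scale degree 2 — the same note in A major and A minor; only the chord quality changes. Building the diminished chord from the parallel minor on B: B–D–F.

B-D-F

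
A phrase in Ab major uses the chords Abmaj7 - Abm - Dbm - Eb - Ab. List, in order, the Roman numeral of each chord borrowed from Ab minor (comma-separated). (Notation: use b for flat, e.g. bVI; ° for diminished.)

Ab major has the diatonic set Ab, Bbm, Cm, Db, Eb, Fm, Gdim. Abmaj7, Eb and Ab are all diatonic. Abm (Ab–Cb–Eb) doesn't fit — on degree 1 Ab major would have Ab (I). Abm is the degree-1 chord of Ab minor, so it is the borrowed i. But Dbm (Db–Fb–Ab) is foreign: the diatonic IV on degree 4 is Db, whereas Dbm comes from Ab minor. It is labeled iv.

i, iv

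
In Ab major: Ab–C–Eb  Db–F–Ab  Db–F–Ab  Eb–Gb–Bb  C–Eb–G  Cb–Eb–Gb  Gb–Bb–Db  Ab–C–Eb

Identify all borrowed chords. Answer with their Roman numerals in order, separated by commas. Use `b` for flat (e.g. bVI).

The diatonic triads in Ab major are Ab, Bbm, Cm, Db, Eb, Fm, Gdim. Ab–C–Eb = Ab, Db–F–Ab = Db and C–Eb–G = Cm all belong to that set. But Eb–Gb–Bb is foreign: the diatonic V on degree 5 is Eb, whereas Ebm comes from Ab minor. It is labeled v. Cb–Eb–Gb doesn't fit — on degree 3 Ab major would have Cm (iii). Cb is the degree-3 chord of Ab minor, so it is the borrowed bIII. But Gb–Bb–Db is foreign: the diatonic vii° on degree 7 is Gdim, whereas Gb comes from Ab minor. It is labeled bVII.

v, bIII, bVII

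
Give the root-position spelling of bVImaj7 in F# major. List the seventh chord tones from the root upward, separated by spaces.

Scale degree 6 in F# major is D#. bVImaj7 uses the lowered form, D, taken from F# minor. In F# minor the chord on D is D–F#–A–C#.

D F# A C#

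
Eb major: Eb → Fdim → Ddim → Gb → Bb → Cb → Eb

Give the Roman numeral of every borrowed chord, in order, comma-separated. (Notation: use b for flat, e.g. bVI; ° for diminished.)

ii°, bIII, bVI

In Eb major the diatonic chords are Eb, Fm, Gm, Ab, Bb, Cm, Ddim. Of the given chords, Eb, Ddim and Bb are diatonic. Fdim (F–Ab–Cb) doesn't fit — on degree 2 Eb major would have Fm (ii). Fdim is the degree-2 chord of Eb minor, so it is the borrowed ii°. Gb (Gb–Bb–Db) is not: scale degree 3 in Eb major carries Gm (iii). In Eb minor the chord on that degree is Gb, so here it functions as bIII, borrowed from the parallel minor. Cb (Cb–Eb–Gb) doesn't fit — on degree 6 Eb major would have Cm (vi). Cb is the degree-6 chord of Eb minor, so it is the borrowed bVI.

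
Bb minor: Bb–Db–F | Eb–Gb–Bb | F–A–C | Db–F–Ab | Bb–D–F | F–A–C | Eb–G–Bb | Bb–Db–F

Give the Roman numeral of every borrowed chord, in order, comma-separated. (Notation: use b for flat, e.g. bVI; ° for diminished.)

The diatonic triads in Bb minor (with V from harmonic minor) are Bbm, Cdim, Db, Ebm, F, Gb, Ab. Bb–Db–F = Bbm, Eb–Gb–Bb = Ebm, F–A–C = F and Db–F–Ab = Db are all diatonic. Bb–D–F is not: scale degree 1 in Bb minor carries Bbm (i). In Bb major the chord on that degree is Bb, so here it functions as I, borrowed from the parallel major. Eb–G–Bb doesn't fit — on degree 4 Bb minor would have Ebm (iv). Eb is the degree-4 chord of Bb major, so it is the borrowed IV.

I, IV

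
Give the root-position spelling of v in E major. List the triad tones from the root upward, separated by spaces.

The root, B, is scale degree 5 — the same note in E major and E minor; only the chord quality changes. Stacking thirds in E minor on B gives B–D–F#.

B D F#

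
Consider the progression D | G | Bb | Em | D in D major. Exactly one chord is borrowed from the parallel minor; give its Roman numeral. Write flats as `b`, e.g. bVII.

bVI

D major has the diatonic set D, Em, F#m, G, A, Bm, C#dim. D, G and Em all belong to that set. But Bb (Bb–D–F) is foreign: the diatonic vi on degree 6 is Bm, whereas Bb comes from D minor. It is labeled bVI.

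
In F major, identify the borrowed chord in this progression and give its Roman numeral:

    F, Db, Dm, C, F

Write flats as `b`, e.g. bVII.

F major has the diatonic set F, Gm, Am, Bb, C, Dm, Edim. F, Dm and C all belong to that set. But Db (Db–F–Ab) is foreign: the diatonic vi on degree 6 is Dm, whereas Db comes from F minor. It is labeled bVI.

bVI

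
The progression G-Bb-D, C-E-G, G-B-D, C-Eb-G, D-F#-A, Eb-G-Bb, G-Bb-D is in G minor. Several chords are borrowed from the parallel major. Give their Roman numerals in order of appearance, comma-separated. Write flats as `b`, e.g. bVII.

In G minor (with V from harmonic minor) the diatonic chords are Gm, Adim, Bb, Cm, D, Eb, F. Of the given chords, G–Bb–D = Gm, C–Eb–G = Cm, D–F#–A = D and Eb–G–Bb = Eb are diatonic. C–E–G is not: scale degree 4 in G minor carries Cm (iv). In G major the chord on that degree is C, so here it functions as IV, borrowed from the parallel major. G–B–D doesn't fit — on degree 1 G minor would have Gm (i). G is the degree-1 chord of G major, so it is the borrowed I.

IV, I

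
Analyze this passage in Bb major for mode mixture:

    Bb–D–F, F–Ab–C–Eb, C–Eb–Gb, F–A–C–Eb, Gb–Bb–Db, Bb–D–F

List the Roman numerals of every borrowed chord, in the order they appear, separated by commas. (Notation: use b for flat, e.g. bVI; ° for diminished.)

In Bb major the diatonic chords are Bb, Cm, Dm, Eb, F, Gm, Adim. Bb–D–F = Bb and F–A–C–Eb = F7 are both diatonic. F–Ab–C–Eb is not: scale degree 5 in Bb major carries F (V). In Bb minor the chord on that degree is Fm7, so here it functions as v7, borrowed from the parallel minor. C–Eb–Gb is not: scale degree 2 in Bb major carries Cm (ii). In Bb minor the chord on that degree is Cdim, so here it functions as ii°, borrowed from the parallel minor. Gb–Bb–Db is not: scale degree 6 in Bb major carries Gm (vi). In Bb minor the chord on that degree is Gb, so here it functions as bVI, borrowed from the parallel minor.

v7, ii°, bVI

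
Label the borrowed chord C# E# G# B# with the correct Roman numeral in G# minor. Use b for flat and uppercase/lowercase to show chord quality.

IVmaj7

C# is scale degree 4 in G# minor. C#–E#–G#–B# is a major-seventh chord — the form found in G# major, not the diatonic iv (C#m). Borrowed into G# minor it is written IVmaj7.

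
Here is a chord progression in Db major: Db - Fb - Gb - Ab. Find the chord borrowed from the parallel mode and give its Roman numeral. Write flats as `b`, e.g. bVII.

bIII

The diatonic triads in Db major are Db, Ebm, Fm, Gb, Ab, Bbm, Cdim. Db, Gb and Ab all belong to that set. Fb (Fb–Ab–Cb) is not: scale degree 3 in Db major carries Fm (iii). In Db minor the chord on that degree is Fb, so here it functions as bIII, borrowed from the parallel minor.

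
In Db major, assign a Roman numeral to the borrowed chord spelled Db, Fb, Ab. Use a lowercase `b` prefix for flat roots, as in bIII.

i

Db is scale degree 1 in Db major. Diatonically Db major has Db (I) on that degree; Db–Fb–Ab is instead the minor chord native to Db minor, so it takes the label i.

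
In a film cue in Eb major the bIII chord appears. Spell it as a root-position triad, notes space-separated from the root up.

bIII is built on the lowered scale degree 3. In Eb major degree 3 is G; lowered it becomes Gb. Building the major chord from the parallel minor on Gb: Gb–Bb–Db.

Gb Bb Db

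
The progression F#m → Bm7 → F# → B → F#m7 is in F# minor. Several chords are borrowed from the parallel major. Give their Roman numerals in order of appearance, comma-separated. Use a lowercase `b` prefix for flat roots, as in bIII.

In F# minor (with V from harmonic minor) the diatonic chords are F#m, G#dim, A, Bm, C#, D, E. Of the given chords, F#m, Bm7 and F#m7 are diatonic. F# (F#–A#–C#) is not: scale degree 1 in F# minor carries F#m (i). In F# major the chord on that degree is F#, so here it functions as I, borrowed from the parallel major. B (B–D#–F#) is not: scale degree 4 in F# minor carries Bm (iv). In F# major the chord on that degree is B, so here it functions as IV, borrowed from the parallel major.

I, IV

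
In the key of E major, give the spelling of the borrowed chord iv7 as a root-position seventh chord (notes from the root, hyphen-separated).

iv7 is built on scale degree 4, which is A in both E major and its parallel. Stacking thirds in E minor on A gives A–C–E–G.

A-C-E-G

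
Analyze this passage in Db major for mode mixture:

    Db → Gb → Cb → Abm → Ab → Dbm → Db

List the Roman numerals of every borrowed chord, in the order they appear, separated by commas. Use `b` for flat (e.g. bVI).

bVII, v, i

In Db major the diatonic chords are Db, Ebm, Fm, Gb, Ab, Bbm, Cdim. Db, Gb and Ab all belong to that set. Cb (Cb–Eb–Gb) is not: scale degree 7 in Db major carries Cdim (vii°). In Db minor the chord on that degree is Cb, so here it functions as bVII, borrowed from the parallel minor. But Abm (Ab–Cb–Eb) is foreign: the diatonic V on degree 5 is Ab, whereas Abm comes from Db minor. It is labeled v. Dbm (Db–Fb–Ab) is not: scale degree 1 in Db major carries Db (I). In Db minor the chord on that degree is Dbm, so here it functions as i, borrowed from the parallel minor.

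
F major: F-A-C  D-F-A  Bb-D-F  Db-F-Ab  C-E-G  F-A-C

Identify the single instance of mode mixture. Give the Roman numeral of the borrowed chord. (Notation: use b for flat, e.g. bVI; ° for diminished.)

bVI

The diatonic triads in F major are F, Gm, Am, Bb, C, Dm, Edim. F–A–C = F, D–F–A = Dm, Bb–D–F = Bb and C–E–G = C all belong to that set. Db–F–Ab is not: scale degree 6 in F major carries Dm (vi). In F minor the chord on that degree is Db, so here it functions as bVI, borrowed from the parallel minor.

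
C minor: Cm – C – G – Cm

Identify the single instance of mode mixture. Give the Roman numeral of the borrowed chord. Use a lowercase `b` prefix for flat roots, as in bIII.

I

C minor has the diatonic set Cm, Ddim, Eb, Fm, G, Ab, Bb (with V from harmonic minor). Of the given chords, Cm and G are diatonic. But C (C–E–G) is foreign: the diatonic i on degree 1 is Cm, whereas C comes from C major. It is labeled I.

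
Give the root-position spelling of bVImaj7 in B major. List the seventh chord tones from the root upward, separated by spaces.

Scale degree 6 in B major is G#. bVImaj7 uses the lowered form, G, taken from B minor. Building the major-seventh chord from the parallel minor on G: G–B–D–F#.

G B D F#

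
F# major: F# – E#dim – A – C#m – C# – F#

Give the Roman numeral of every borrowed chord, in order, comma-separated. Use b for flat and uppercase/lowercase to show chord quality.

bIII, v

The diatonic triads in F# major are F#, G#m, A#m, B, C#, D#m, E#dim. F#, E#dim and C# all belong to that set. A (A–C#–E) doesn't fit — on degree 3 F# major would have A#m (iii). A is the degree-3 chord of F# minor, so it is the borrowed bIII. C#m (C#–E–G#) doesn't fit — on degree 5 F# major would have C# (V). C#m is the degree-5 chord of F# minor, so it is the borrowed v.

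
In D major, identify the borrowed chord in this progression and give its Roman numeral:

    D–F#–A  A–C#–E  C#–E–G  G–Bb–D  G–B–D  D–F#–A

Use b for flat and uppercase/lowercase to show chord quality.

In D major the diatonic chords are D, Em, F#m, G, A, Bm, C#dim. Of the given chords, D–F#–A = D, A–C#–E = A, C#–E–G = C#dim and G–B–D = G are diatonic. G–Bb–D doesn't fit — on degree 4 D major would have G (IV). Gm is the degree-4 chord of D minor, so it is the borrowed iv.

iv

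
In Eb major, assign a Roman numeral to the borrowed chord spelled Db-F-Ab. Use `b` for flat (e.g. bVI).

bVII

The root Db is the lowered 7th scale degree — diatonically Eb major has D there. Db–F–Ab is a major chord — the form found in Eb minor, not the diatonic vii° (Ddim). Borrowed into Eb major it is written bVII.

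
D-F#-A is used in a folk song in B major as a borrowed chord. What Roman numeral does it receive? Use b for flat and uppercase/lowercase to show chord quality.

bIII

The root D is the lowered 3rd scale degree — diatonically B major has D# there. Diatonically B major has D#m (iii) on that degree; D–F#–A is instead the major chord native to B minor, so it takes the label bIII.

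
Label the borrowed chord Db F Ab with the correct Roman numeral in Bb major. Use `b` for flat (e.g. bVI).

bIII

The root Db is the lowered 3rd scale degree — diatonically Bb major has D there. Diatonically Bb major has Dm (iii) on that degree; Db–F–Ab is instead the major chord native to Bb minor, so it takes the label bIII.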